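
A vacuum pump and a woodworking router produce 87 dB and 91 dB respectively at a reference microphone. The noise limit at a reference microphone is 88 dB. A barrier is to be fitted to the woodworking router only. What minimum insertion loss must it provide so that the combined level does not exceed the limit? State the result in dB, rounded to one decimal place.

Fixed contribution from the other source: Σ 10^(L/10) = 10^(87/10) = 5.012e+08 (87.00 dB).
To meet 88 dB overall, the treated woodworking router may contribute at most 10^(88/10) − 5.012e+08 = 1.298e+08, i.e. 81.13 dB.
So the woodworking router must be reduced from 91 to 81.13 dB: IL = 9.87 dB.

9.9 dB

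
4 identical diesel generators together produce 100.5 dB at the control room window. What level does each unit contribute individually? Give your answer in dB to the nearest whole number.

Dividing the total intensity by 4 lowers the level by 10·log₁₀ 4 = 6.021 dB: L₁ = 100.5 − 6.021.

94 dB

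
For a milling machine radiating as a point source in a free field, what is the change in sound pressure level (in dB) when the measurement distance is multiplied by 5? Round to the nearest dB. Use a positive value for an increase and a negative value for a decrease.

-14 dB

A point source loses 6 dB per doubling of distance; generally ΔL = −20·log₁₀(r₂/r₁).
ΔL = −20·log₁₀(5) = -13.98 dB.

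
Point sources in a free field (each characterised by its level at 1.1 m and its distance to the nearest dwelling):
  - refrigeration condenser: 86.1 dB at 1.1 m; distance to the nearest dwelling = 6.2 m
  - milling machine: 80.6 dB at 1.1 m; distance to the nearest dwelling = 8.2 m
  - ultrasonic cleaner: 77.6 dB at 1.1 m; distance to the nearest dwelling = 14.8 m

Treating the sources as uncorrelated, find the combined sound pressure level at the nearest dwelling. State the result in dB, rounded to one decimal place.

Propagate each source to the receiver with L = L_ref − 20·log₁₀(r/r_ref), then add intensities.
refrigeration condenser: 86.1 − 20·log₁₀(6.2/1.1) = 86.1 − 15.02 = 71.08 dB.
milling machine: 80.6 − 20·log₁₀(8.2/1.1) = 80.6 − 17.45 = 63.15 dB.
ultrasonic cleaner: 77.6 − 20·log₁₀(14.8/1.1) = 77.6 − 22.58 = 55.02 dB.
Σ 10^(L/10) = 1.521e+07 → L_total = 10·log₁₀(1.521e+07) = 71.82 dB.

71.8 dB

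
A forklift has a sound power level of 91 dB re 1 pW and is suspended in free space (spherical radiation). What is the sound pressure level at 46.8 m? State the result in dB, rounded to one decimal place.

46.6 dB

The power spreads over a sphere of area 4π·r², so L_p = L_w − 10·log₁₀(4π·r²).
4π·r² = 2.752e+04 m², 10·log₁₀ of that is 44.397 dB.
L_p = 91 − 44.397 = 46.60 dB.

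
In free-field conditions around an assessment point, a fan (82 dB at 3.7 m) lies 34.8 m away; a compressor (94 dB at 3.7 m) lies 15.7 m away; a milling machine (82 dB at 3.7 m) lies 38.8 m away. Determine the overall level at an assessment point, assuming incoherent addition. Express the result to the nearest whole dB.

Propagate each source to the receiver with L = L_ref − 20·log₁₀(r/r_ref), then add intensities.
fan: 82 − 20·log₁₀(34.8/3.7) = 82 − 19.47 = 62.53 dB.
compressor: 94 − 20·log₁₀(15.7/3.7) = 94 − 12.55 = 81.45 dB.
milling machine: 82 − 20·log₁₀(38.8/3.7) = 82 − 20.41 = 61.59 dB.
Σ 10^(L/10) = 1.427e+08 → L_total = 10·log₁₀(1.427e+08) = 81.55 dB.

82 dB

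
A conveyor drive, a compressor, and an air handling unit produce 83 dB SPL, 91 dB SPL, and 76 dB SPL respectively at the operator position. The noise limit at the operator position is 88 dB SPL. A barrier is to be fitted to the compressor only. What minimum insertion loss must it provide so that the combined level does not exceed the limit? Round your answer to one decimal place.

5.1 dB

Fixed contribution from the other sources: Σ 10^(L/10) = 10^(83/10) + 10^(76/10) = 2.393e+08 (83.79 dB SPL).
The limit corresponds to 10^(88/10) = 6.310e+08; subtracting the fixed part leaves 3.916e+08 for the compressor, i.e. 85.93 dB SPL.
Required insertion loss = 91 − 85.93 = 5.07 dB.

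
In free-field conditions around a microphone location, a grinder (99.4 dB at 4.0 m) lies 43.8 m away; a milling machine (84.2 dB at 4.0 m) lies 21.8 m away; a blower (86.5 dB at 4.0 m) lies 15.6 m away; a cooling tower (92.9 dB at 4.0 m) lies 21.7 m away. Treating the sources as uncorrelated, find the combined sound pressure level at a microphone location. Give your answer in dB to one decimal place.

82.5 dB

First find each source's level at the receiver (point-source: −20·log₁₀(r/r_ref)), then combine on an intensity basis.
grinder: 99.4 − 20·log₁₀(43.8/4.0) = 99.4 − 20.79 = 78.61 dB.
milling machine: 84.2 − 20·log₁₀(21.8/4.0) = 84.2 − 14.73 = 69.47 dB.
blower: 86.5 − 20·log₁₀(15.6/4.0) = 86.5 − 11.82 = 74.68 dB.
cooling tower: 92.9 − 20·log₁₀(21.7/4.0) = 92.9 − 14.69 = 78.21 dB.
Σ 10^(L/10) = 1.771e+08 → L_total = 10·log₁₀(1.771e+08) = 82.48 dB.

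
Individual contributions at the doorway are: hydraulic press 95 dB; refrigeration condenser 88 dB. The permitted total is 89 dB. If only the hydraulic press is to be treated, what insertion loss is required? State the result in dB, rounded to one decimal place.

The untreated sources together contribute 10^(88/10) = 6.310e+08, i.e. 88.00 dB.
The limit corresponds to 10^(89/10) = 7.943e+08; subtracting the fixed part leaves 1.634e+08 for the hydraulic press, i.e. 82.13 dB.
Required insertion loss = 95 − 82.13 = 12.87 dB.

12.9 dB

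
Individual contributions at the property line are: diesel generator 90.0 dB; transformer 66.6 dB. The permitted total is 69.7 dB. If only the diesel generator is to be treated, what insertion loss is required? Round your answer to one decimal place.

The untreated sources together contribute 10^(66.6/10) = 4.571e+06, i.e. 66.60 dB.
To meet 69.7 dB overall, the treated diesel generator may contribute at most 10^(69.7/10) − 4.571e+06 = 4.762e+06, i.e. 66.78 dB.
So the diesel generator must be reduced from 90.0 to 66.78 dB: IL = 23.22 dB.

23.2 dB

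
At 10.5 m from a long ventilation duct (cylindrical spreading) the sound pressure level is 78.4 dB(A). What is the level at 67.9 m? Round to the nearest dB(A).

70 dB(A)

Cylindrical spreading from a line source gives a 10·log₁₀(r₂/r₁) drop.
L₂ = 78.4 − 10·log₁₀(67.9/10.5) = 78.4 − 8.107 = 70.29 dB(A).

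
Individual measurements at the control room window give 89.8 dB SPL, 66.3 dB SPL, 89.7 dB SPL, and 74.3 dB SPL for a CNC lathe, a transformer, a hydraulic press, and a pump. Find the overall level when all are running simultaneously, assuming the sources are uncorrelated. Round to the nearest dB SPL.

93 dB SPL

For uncorrelated sources the intensities add, so convert each level to linear form, sum, and take 10·log₁₀ of the total.
Σ 10^(L/10) = 10^(89.8/10) + 10^(66.3/10) + 10^(89.7/10) + 10^(74.3/10) = 1.919e+09.
L_total = 10·log₁₀(1.919e+09) = 92.83 dB SPL.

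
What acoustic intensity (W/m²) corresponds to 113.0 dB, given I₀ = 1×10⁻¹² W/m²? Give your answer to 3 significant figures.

0.200 W/m²

L = 10·log₁₀(I/I₀) ⇒ I = I₀·10^(L/10) = 10⁻¹² × 10^11.30.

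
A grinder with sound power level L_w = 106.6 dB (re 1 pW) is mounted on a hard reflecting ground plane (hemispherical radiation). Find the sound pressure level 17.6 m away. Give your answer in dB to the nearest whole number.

L_p = L_w − 10·log₁₀(2π·r²) with r = 17.6 m.
2π·r² = 1946 m², 10·log₁₀ of that is 32.892 dB.
L_p = 106.6 − 32.892 = 73.71 dB.

74 dB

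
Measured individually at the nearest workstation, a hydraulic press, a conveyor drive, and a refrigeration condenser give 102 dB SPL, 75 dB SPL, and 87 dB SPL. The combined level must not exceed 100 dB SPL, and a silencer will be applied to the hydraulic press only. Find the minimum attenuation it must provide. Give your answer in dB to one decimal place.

2.2 dB

Everything except the hydraulic press sums to 10^(75/10) + 10^(87/10) = 5.328e+08 in linear terms, 87.27 dB SPL.
The limit corresponds to 10^(100/10) = 1.000e+10; subtracting the fixed part leaves 9.467e+09 for the hydraulic press, i.e. 99.76 dB SPL.
So the hydraulic press must be reduced from 102 to 99.76 dB SPL: IL = 2.24 dB.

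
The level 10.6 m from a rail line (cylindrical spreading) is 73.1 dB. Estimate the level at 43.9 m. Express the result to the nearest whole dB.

67 dB

For a line source, L₂ = L₁ − 10·log₁₀(r₂/r₁).
L₂ = 73.1 − 10·log₁₀(43.9/10.6) = 73.1 − 6.172 = 66.93 dB.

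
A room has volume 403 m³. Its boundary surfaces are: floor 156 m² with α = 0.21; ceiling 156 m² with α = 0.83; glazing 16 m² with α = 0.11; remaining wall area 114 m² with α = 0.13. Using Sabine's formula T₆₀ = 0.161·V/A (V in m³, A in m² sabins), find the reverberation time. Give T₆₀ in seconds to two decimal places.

Summing Sᵢαᵢ: 156·0.21 + 156·0.83 + 16·0.11 + 114·0.13 = 178.82 m².
T₆₀ = 0.161 × 403 / 178.82 = 0.363 s.

0.36 s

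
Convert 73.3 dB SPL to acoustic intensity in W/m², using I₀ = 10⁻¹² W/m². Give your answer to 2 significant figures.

I/I₀ = 10^(73.3/10) = 2.138e+07, so I = 2.138e+07 × 10⁻¹² W/m².

2.1e-05 W/m²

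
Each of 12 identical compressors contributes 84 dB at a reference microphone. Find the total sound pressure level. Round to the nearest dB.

L_total = L₁ + 10·log₁₀ N for N identical incoherent sources.
L_total = 84 + 10·log₁₀(12) = 84 + 10.792 = 94.79 dB.

95 dB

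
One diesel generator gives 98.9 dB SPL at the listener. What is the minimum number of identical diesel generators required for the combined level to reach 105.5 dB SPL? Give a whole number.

5

The shortfall is 105.5 − 98.9 = 6.6 dB, and N units add 10·log₁₀ N, so need 10·log₁₀ N ≥ 6.6.
N ≥ 10^(6.6/10) = 4.571, so N = 5.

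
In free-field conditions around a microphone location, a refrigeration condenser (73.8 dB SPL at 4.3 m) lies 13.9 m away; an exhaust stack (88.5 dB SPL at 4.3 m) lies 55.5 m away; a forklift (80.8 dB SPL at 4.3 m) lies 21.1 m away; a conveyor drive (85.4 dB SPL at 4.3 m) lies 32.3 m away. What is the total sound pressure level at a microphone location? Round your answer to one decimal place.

Apply inverse-square spreading to bring every level to the receiver, then sum 10^(L/10).
refrigeration condenser: 73.8 − 20·log₁₀(13.9/4.3) = 73.8 − 10.19 = 63.61 dB SPL.
exhaust stack: 88.5 − 20·log₁₀(55.5/4.3) = 88.5 − 22.22 = 66.28 dB SPL.
forklift: 80.8 − 20·log₁₀(21.1/4.3) = 80.8 − 13.82 = 66.98 dB SPL.
conveyor drive: 85.4 − 20·log₁₀(32.3/4.3) = 85.4 − 17.51 = 67.89 dB SPL.
Σ 10^(L/10) = 1.768e+07 → L_total = 10·log₁₀(1.768e+07) = 72.48 dB SPL.

72.5 dB SPL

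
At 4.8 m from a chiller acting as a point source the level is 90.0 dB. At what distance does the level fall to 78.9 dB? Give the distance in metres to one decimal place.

17.2 m

The 11.1 dB drop corresponds to a distance ratio of 10^(11.1/20) for a point source.
r₂ = 4.8·10^((90.0−78.9)/20) = 4.8·10^(11.1/20) = 17.23 m.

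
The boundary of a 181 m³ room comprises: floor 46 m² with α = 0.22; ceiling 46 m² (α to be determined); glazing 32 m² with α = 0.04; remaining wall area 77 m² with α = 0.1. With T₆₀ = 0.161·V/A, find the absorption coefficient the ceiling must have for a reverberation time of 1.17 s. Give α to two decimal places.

0.13

From T₆₀ = 0.161·V/A, the target T₆₀ = 1.17 s needs A = 0.161·181/1.17 = 24.91 m².
Absorption from the other surfaces = 46·0.22 + 32·0.04 + 77·0.1 = 19.10 m², so the ceiling must supply 5.81 m² over 46 m².
α = 5.81/46 = 0.126.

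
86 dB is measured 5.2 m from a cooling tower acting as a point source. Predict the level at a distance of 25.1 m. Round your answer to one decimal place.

For a point source, L₂ = L₁ − 20·log₁₀(r₂/r₁).
L₂ = 86 − 20·log₁₀(25.1/5.2) = 86 − 13.673 = 72.33 dB.

72.3 dB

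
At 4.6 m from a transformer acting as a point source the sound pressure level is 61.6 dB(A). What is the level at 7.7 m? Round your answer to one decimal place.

Point-source attenuation: ΔL = 20·log₁₀(r₂/r₁) = 20·log₁₀(7.7/4.6) = 4.475 dB.
L₂ = 61.6 − 20·log₁₀(7.7/4.6) = 61.6 − 4.475 = 57.13 dB(A).

57.1 dB(A)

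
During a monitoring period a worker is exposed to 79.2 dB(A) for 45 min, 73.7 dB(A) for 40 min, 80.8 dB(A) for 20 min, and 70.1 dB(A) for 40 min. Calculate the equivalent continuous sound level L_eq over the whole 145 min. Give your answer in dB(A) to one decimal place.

77.1 dB(A)

L_eq = 10·log₁₀[(1/T)·Σ tᵢ·10^(Lᵢ/10)] with T = 145 min.
Σ tᵢ·10^(Lᵢ/10) = 45·10^(79.2/10) + 40·10^(73.7/10) + 20·10^(80.8/10) + 40·10^(70.1/10) = 7.494e+09.
L_eq = 10·log₁₀(7.494e+09/145) = 77.13 dB(A).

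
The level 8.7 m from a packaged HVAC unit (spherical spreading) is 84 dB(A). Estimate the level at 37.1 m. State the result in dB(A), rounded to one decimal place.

71.4 dB(A)

Spherical spreading from a point source gives a 20·log₁₀(r₂/r₁) drop.
L₂ = 84 − 20·log₁₀(37.1/8.7) = 84 − 12.597 = 71.40 dB(A).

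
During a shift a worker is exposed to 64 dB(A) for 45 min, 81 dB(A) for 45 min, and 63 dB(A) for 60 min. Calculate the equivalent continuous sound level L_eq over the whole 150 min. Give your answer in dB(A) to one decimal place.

75.9 dB(A)

Weight each interval's intensity by its duration and average over T = 150 min:
Σ tᵢ·10^(Lᵢ/10) = 45·10^(64/10) + 45·10^(81/10) + 60·10^(63/10) = 5.898e+09.
L_eq = 10·log₁₀(5.898e+09/150) = 75.95 dB(A).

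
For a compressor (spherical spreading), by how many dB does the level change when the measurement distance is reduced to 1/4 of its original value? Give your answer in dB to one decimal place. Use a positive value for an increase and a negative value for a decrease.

A point source loses 6 dB per doubling of distance; generally ΔL = −20·log₁₀(r₂/r₁).
ΔL = −20·log₁₀(0.25) = +12.04 dB.

+12.0 dB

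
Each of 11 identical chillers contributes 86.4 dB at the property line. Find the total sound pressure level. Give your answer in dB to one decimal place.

96.8 dB

L_total = L₁ + 10·log₁₀ N for N identical incoherent sources.
L_total = 86.4 + 10·log₁₀(11) = 86.4 + 10.414 = 96.81 dB.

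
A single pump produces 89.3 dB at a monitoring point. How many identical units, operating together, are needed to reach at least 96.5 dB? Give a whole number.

6

Need L₁ + 10·log₁₀ N ≥ 96.5, i.e. log₁₀ N ≥ 0.72.
N ≥ 10^(7.2/10) = 5.248, so N = 6.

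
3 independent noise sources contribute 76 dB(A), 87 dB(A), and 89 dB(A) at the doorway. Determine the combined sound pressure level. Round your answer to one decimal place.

For uncorrelated sources the intensities add, so convert each level to linear form, sum, and take 10·log₁₀ of the total.
Σ 10^(L/10) = 10^(76/10) + 10^(87/10) + 10^(89/10) = 1.335e+09.
L_total = 10·log₁₀(1.335e+09) = 91.26 dB(A).

91.3 dB(A)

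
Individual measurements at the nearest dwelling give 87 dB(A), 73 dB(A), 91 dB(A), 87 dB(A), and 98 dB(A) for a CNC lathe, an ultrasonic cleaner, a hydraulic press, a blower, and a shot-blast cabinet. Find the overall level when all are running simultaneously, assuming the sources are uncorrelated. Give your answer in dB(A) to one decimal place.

Incoherent sources combine by intensity addition: L_total = 10·log₁₀(Σ 10^(L_i/10)).
Σ 10^(L/10) = 10^(87/10) + 10^(73/10) + 10^(91/10) + 10^(87/10) + 10^(98/10) = 8.591e+09.
L_total = 10·log₁₀(8.591e+09) = 99.34 dB(A).

99.3 dB(A)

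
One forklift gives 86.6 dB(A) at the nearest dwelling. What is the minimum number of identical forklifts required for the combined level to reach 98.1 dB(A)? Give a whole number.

15

N identical sources give L₁ + 10·log₁₀ N, so require 10·log₁₀ N ≥ 98.1 − 86.6 = 11.5 dB.
N ≥ 10^(11.5/10) = 14.125, so N = 15.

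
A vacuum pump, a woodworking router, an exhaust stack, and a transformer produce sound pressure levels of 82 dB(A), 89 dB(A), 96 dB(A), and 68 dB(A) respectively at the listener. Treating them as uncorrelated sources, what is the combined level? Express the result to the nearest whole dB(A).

97 dB(A)

Incoherent sources combine by intensity addition: L_total = 10·log₁₀(Σ 10^(L_i/10)).
Σ 10^(L/10) = 10^(82/10) + 10^(89/10) + 10^(96/10) + 10^(68/10) = 4.940e+09.
L_total = 10·log₁₀(4.940e+09) = 96.94 dB(A).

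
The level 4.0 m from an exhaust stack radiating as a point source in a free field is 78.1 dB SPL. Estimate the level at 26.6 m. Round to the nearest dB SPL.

62 dB SPL

Spherical spreading from a point source gives a 20·log₁₀(r₂/r₁) drop.
L₂ = 78.1 − 20·log₁₀(26.6/4.0) = 78.1 − 16.456 = 61.64 dB SPL.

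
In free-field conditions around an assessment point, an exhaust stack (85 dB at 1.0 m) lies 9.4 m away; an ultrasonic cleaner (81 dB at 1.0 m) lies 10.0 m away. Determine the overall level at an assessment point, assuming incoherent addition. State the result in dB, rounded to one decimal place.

First find each source's level at the receiver (point-source: −20·log₁₀(r/r_ref)), then combine on an intensity basis.
exhaust stack: 85 − 20·log₁₀(9.4/1.0) = 85 − 19.46 = 65.54 dB.
ultrasonic cleaner: 81 − 20·log₁₀(10.0/1.0) = 81 − 20.00 = 61.00 dB.
Σ 10^(L/10) = 4.838e+06 → L_total = 10·log₁₀(4.838e+06) = 66.85 dB.

66.8 dB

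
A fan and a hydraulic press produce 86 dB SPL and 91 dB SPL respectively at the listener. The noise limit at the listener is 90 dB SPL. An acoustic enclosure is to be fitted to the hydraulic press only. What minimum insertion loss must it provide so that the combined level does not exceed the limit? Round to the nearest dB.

Fixed contribution from the other source: Σ 10^(L/10) = 10^(86/10) = 3.981e+08 (86.00 dB SPL).
To meet 90 dB SPL overall, the treated hydraulic press may contribute at most 10^(90/10) − 3.981e+08 = 6.019e+08, i.e. 87.80 dB SPL.
So the hydraulic press must be reduced from 91 to 87.80 dB SPL: IL = 3.20 dB.

3 dB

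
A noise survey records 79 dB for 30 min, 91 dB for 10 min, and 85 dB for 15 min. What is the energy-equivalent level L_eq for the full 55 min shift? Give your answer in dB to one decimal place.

L_eq = 10·log₁₀[(1/T)·Σ tᵢ·10^(Lᵢ/10)] with T = 55 min.
Σ tᵢ·10^(Lᵢ/10) = 30·10^(79/10) + 10·10^(91/10) + 15·10^(85/10) = 1.972e+10.
L_eq = 10·log₁₀(1.972e+10/55) = 85.54 dB.

85.5 dB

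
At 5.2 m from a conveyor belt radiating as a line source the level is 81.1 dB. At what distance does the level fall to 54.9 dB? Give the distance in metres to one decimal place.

2167.7 m

The 26.2 dB drop corresponds to a distance ratio of 10^(26.2/10) for a line source.
r₂ = 5.2·10^((81.1−54.9)/10) = 5.2·10^(26.2/10) = 2167.72 m.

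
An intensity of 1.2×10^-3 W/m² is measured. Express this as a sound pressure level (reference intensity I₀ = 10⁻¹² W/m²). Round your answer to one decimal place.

L = 10·log₁₀(I/I₀) = 10·log₁₀(1.2×10^-3/10⁻¹²) = 10·log₁₀(1.2×10^9).
L = 10·(0.0792 + 9) = 90.79 dB.

90.8 dB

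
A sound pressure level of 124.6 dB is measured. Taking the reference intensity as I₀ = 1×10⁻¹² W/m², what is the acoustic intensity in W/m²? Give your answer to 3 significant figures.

2.88 W/m²

L = 10·log₁₀(I/I₀) ⇒ I = I₀·10^(L/10) = 10⁻¹² × 10^12.46.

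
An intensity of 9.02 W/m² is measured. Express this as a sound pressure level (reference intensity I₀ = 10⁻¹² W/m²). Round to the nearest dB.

Dividing by I₀ shifts the exponent by 12: I/I₀ = 9.02×10^12.
L = 10·(0.9552 + 12) = 129.55 dB.

130 dB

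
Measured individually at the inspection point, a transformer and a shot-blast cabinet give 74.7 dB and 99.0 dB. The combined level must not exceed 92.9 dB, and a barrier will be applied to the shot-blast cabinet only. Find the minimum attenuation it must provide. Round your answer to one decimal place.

6.2 dB

Everything except the shot-blast cabinet sums to 10^(74.7/10) = 2.951e+07 in linear terms, 74.70 dB.
To meet 92.9 dB overall, the treated shot-blast cabinet may contribute at most 10^(92.9/10) − 2.951e+07 = 1.920e+09, i.e. 92.83 dB.
So the shot-blast cabinet must be reduced from 99.0 to 92.83 dB: IL = 6.17 dB.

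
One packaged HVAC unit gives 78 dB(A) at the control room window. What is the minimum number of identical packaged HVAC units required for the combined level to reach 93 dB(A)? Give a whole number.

32

Need L₁ + 10·log₁₀ N ≥ 93, i.e. log₁₀ N ≥ 1.50.
N ≥ 10^(15.0/10) = 31.623, so N = 32.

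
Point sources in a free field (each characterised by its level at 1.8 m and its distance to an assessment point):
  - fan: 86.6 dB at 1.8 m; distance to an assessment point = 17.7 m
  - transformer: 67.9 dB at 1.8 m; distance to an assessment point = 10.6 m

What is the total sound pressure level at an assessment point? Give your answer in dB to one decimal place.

First find each source's level at the receiver (point-source: −20·log₁₀(r/r_ref)), then combine on an intensity basis.
fan: 86.6 − 20·log₁₀(17.7/1.8) = 86.6 − 19.85 = 66.75 dB.
transformer: 67.9 − 20·log₁₀(10.6/1.8) = 67.9 − 15.40 = 52.50 dB.
Σ 10^(L/10) = 4.905e+06 → L_total = 10·log₁₀(4.905e+06) = 66.91 dB.

66.9 dB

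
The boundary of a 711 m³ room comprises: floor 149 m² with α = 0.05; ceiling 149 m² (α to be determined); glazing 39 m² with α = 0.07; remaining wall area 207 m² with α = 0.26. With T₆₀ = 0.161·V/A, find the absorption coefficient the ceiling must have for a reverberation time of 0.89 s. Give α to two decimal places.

From T₆₀ = 0.161·V/A, the target T₆₀ = 0.89 s needs A = 0.161·711/0.89 = 128.62 m².
Absorption from the other surfaces = 149·0.05 + 39·0.07 + 207·0.26 = 64.00 m², so the ceiling must supply 64.62 m² over 149 m².
α = 64.62/149 = 0.434.

0.43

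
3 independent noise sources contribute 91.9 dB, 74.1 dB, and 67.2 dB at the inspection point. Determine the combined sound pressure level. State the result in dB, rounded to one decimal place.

Incoherent sources combine by intensity addition: L_total = 10·log₁₀(Σ 10^(L_i/10)).
Σ 10^(L/10) = 10^(91.9/10) + 10^(74.1/10) + 10^(67.2/10) = 1.580e+09.
L_total = 10·log₁₀(1.580e+09) = 91.99 dB.

92.0 dB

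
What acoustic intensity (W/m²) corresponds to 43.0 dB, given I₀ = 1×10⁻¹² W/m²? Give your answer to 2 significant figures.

2.0e-08 W/m²

L = 10·log₁₀(I/I₀) ⇒ I = I₀·10^(L/10) = 10⁻¹² × 10^4.30.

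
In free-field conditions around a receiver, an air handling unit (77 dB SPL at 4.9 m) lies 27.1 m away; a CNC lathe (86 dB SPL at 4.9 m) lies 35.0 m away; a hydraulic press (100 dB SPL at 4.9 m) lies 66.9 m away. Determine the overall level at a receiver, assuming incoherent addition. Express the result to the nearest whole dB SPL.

78 dB SPL

Apply inverse-square spreading to bring every level to the receiver, then sum 10^(L/10).
air handling unit: 77 − 20·log₁₀(27.1/4.9) = 77 − 14.86 = 62.14 dB SPL.
CNC lathe: 86 − 20·log₁₀(35.0/4.9) = 86 − 17.08 = 68.92 dB SPL.
hydraulic press: 100 − 20·log₁₀(66.9/4.9) = 100 − 22.70 = 77.30 dB SPL.
Σ 10^(L/10) = 6.309e+07 → L_total = 10·log₁₀(6.309e+07) = 78.00 dB SPL.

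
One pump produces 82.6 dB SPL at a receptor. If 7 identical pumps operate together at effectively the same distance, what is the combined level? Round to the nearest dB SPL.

N identical incoherent sources raise the level by 10·log₁₀ N.
L_total = 82.6 + 10·log₁₀(7) = 82.6 + 8.451 = 91.05 dB SPL.

91 dB SPL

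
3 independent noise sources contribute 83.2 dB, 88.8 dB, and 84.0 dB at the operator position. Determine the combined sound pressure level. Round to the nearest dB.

For uncorrelated sources the intensities add, so convert each level to linear form, sum, and take 10·log₁₀ of the total.
Σ 10^(L/10) = 10^(83.2/10) + 10^(88.8/10) + 10^(84.0/10) = 1.219e+09.
L_total = 10·log₁₀(1.219e+09) = 90.86 dB.

91 dB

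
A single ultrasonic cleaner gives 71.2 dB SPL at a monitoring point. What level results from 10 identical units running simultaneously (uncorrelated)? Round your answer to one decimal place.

81.2 dB SPL

L_total = L₁ + 10·log₁₀ N for N identical incoherent sources.
L_total = 71.2 + 10·log₁₀(10) = 71.2 + 10.000 = 81.20 dB SPL.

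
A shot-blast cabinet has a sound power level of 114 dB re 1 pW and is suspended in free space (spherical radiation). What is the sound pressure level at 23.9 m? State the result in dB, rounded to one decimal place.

L_p = L_w − 10·log₁₀(4π·r²) with r = 23.9 m.
4π·r² = 7178 m², 10·log₁₀ of that is 38.560 dB.
L_p = 114 − 38.560 = 75.44 dB.

75.4 dB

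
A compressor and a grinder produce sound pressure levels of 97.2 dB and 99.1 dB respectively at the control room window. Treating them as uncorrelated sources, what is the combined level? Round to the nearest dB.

Incoherent sources combine by intensity addition: L_total = 10·log₁₀(Σ 10^(L_i/10)).
Σ 10^(L/10) = 10^(97.2/10) + 10^(99.1/10) = 1.338e+10.
L_total = 10·log₁₀(1.338e+10) = 101.26 dB.

101 dB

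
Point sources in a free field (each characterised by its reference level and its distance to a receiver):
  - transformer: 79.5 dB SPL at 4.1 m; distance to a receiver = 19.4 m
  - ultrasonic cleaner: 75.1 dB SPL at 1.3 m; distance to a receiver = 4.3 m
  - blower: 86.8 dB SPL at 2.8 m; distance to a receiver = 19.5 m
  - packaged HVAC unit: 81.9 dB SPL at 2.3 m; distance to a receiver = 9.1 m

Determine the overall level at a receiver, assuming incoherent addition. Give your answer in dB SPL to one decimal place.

74.3 dB SPL

First find each source's level at the receiver (point-source: −20·log₁₀(r/r_ref)), then combine on an intensity basis.
transformer: 79.5 − 20·log₁₀(19.4/4.1) = 79.5 − 13.50 = 66.00 dB SPL.
ultrasonic cleaner: 75.1 − 20·log₁₀(4.3/1.3) = 75.1 − 10.39 = 64.71 dB SPL.
blower: 86.8 − 20·log₁₀(19.5/2.8) = 86.8 − 16.86 = 69.94 dB SPL.
packaged HVAC unit: 81.9 − 20·log₁₀(9.1/2.3) = 81.9 − 11.95 = 69.95 dB SPL.
Σ 10^(L/10) = 2.670e+07 → L_total = 10·log₁₀(2.670e+07) = 74.27 dB SPL.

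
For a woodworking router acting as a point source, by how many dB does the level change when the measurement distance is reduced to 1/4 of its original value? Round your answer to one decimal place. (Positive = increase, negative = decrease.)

A point source loses 6 dB per doubling of distance; generally ΔL = −20·log₁₀(r₂/r₁).
ΔL = −20·log₁₀(0.25) = +12.04 dB.

+12.0 dB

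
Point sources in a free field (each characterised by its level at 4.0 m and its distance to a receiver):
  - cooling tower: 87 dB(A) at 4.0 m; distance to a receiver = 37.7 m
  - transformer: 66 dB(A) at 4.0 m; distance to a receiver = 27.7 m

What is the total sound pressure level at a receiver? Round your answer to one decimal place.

Propagate each source to the receiver with L = L_ref − 20·log₁₀(r/r_ref), then add intensities.
cooling tower: 87 − 20·log₁₀(37.7/4.0) = 87 − 19.49 = 67.51 dB(A).
transformer: 66 − 20·log₁₀(27.7/4.0) = 66 − 16.81 = 49.19 dB(A).
Σ 10^(L/10) = 5.725e+06 → L_total = 10·log₁₀(5.725e+06) = 67.58 dB(A).

67.6 dB(A)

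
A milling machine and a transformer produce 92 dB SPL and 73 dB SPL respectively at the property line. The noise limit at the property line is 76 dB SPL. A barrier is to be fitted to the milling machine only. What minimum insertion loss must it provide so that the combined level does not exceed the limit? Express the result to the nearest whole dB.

19 dB

Everything except the milling machine sums to 10^(73/10) = 1.995e+07 in linear terms, 73.00 dB SPL.
The limit corresponds to 10^(76/10) = 3.981e+07; subtracting the fixed part leaves 1.986e+07 for the milling machine, i.e. 72.98 dB SPL.
Required insertion loss = 92 − 72.98 = 19.02 dB.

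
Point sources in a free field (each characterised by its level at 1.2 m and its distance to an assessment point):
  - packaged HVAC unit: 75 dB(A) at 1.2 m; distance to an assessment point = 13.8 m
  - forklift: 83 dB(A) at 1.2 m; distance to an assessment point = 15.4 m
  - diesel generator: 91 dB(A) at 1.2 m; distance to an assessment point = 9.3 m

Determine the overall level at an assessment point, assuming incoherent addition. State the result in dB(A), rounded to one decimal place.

73.5 dB(A)

Apply inverse-square spreading to bring every level to the receiver, then sum 10^(L/10).
packaged HVAC unit: 75 − 20·log₁₀(13.8/1.2) = 75 − 21.21 = 53.79 dB(A).
forklift: 83 − 20·log₁₀(15.4/1.2) = 83 − 22.17 = 60.83 dB(A).
diesel generator: 91 − 20·log₁₀(9.3/1.2) = 91 − 17.79 = 73.21 dB(A).
Σ 10^(L/10) = 2.241e+07 → L_total = 10·log₁₀(2.241e+07) = 73.50 dB(A).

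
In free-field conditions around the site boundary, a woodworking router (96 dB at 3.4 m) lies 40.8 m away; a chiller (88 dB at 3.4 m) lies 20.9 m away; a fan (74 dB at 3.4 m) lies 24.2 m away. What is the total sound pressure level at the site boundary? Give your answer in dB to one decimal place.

76.5 dB

Apply inverse-square spreading to bring every level to the receiver, then sum 10^(L/10).
woodworking router: 96 − 20·log₁₀(40.8/3.4) = 96 − 21.58 = 74.42 dB.
chiller: 88 − 20·log₁₀(20.9/3.4) = 88 − 15.77 = 72.23 dB.
fan: 74 − 20·log₁₀(24.2/3.4) = 74 − 17.05 = 56.95 dB.
Σ 10^(L/10) = 4.484e+07 → L_total = 10·log₁₀(4.484e+07) = 76.52 dB.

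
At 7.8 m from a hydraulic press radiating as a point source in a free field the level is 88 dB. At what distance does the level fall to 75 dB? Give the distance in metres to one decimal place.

34.8 m

Point-source spreading drops the level by 20·log₁₀(r₂/r₁); inverting, r₂/r₁ = 10^(ΔL/20).
r₂ = 7.8·10^((88−75)/20) = 7.8·10^(13.0/20) = 34.84 m.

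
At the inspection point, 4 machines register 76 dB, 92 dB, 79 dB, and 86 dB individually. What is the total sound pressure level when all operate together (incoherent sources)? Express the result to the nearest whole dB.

93 dB

For uncorrelated sources the intensities add, so convert each level to linear form, sum, and take 10·log₁₀ of the total.
Σ 10^(L/10) = 10^(76/10) + 10^(92/10) + 10^(79/10) + 10^(86/10) = 2.102e+09.
L_total = 10·log₁₀(2.102e+09) = 93.23 dB.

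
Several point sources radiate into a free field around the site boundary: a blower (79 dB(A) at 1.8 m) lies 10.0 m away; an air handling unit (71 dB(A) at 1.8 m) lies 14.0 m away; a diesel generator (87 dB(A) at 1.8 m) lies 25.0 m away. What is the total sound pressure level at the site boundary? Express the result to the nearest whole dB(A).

First find each source's level at the receiver (point-source: −20·log₁₀(r/r_ref)), then combine on an intensity basis.
blower: 79 − 20·log₁₀(10.0/1.8) = 79 − 14.89 = 64.11 dB(A).
air handling unit: 71 − 20·log₁₀(14.0/1.8) = 71 − 17.82 = 53.18 dB(A).
diesel generator: 87 − 20·log₁₀(25.0/1.8) = 87 − 22.85 = 64.15 dB(A).
Σ 10^(L/10) = 5.380e+06 → L_total = 10·log₁₀(5.380e+06) = 67.31 dB(A).

67 dB(A)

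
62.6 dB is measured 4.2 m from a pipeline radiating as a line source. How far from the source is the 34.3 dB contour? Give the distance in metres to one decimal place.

Line-source spreading drops the level by 10·log₁₀(r₂/r₁); inverting, r₂/r₁ = 10^(ΔL/10).
r₂ = 4.2·10^((62.6−34.3)/10) = 4.2·10^(28.3/10) = 2839.55 m.

2839.5 m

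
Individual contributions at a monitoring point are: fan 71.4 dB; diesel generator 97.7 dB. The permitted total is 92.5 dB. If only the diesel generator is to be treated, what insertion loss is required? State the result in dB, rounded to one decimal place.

The untreated sources together contribute 10^(71.4/10) = 1.380e+07, i.e. 71.40 dB.
To meet 92.5 dB overall, the treated diesel generator may contribute at most 10^(92.5/10) − 1.380e+07 = 1.764e+09, i.e. 92.47 dB.
Required insertion loss = 97.7 − 92.47 = 5.23 dB.

5.2 dB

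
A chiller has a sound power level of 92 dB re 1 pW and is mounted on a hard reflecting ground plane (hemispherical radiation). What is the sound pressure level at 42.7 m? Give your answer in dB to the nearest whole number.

Free-field hemispherical radiation: L_p = L_w − 10·log₁₀(2π·r²), r = 42.7 m.
2π·r² = 1.146e+04 m², 10·log₁₀ of that is 40.590 dB.
L_p = 92 − 40.590 = 51.41 dB.

51 dB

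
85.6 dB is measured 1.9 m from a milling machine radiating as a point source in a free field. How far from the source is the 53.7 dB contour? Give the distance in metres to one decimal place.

74.8 m

Point-source spreading drops the level by 20·log₁₀(r₂/r₁); inverting, r₂/r₁ = 10^(ΔL/20).
r₂ = 1.9·10^((85.6−53.7)/20) = 1.9·10^(31.9/20) = 74.77 m.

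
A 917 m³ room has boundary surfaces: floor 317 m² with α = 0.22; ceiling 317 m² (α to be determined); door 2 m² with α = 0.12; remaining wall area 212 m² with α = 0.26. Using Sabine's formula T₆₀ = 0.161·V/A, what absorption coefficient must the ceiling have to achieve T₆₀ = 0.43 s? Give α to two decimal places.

Required total absorption A = 0.161·917/0.43 = 343.34 m².
Absorption from the other surfaces = 317·0.22 + 2·0.12 + 212·0.26 = 125.10 m², so the ceiling must supply 218.24 m² over 317 m².
α = 218.24/317 = 0.688.

0.69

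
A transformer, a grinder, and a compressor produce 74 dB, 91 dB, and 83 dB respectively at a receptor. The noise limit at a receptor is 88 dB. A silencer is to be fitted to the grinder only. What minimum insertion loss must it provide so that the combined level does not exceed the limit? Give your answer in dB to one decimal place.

4.9 dB

Everything except the grinder sums to 10^(74/10) + 10^(83/10) = 2.246e+08 in linear terms, 83.51 dB.
To meet 88 dB overall, the treated grinder may contribute at most 10^(88/10) − 2.246e+08 = 4.063e+08, i.e. 86.09 dB.
So the grinder must be reduced from 91 to 86.09 dB: IL = 4.91 dB.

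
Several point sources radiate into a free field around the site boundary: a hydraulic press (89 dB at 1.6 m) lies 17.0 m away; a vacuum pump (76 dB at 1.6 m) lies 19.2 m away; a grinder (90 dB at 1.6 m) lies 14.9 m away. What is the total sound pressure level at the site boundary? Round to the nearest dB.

Apply inverse-square spreading to bring every level to the receiver, then sum 10^(L/10).
hydraulic press: 89 − 20·log₁₀(17.0/1.6) = 89 − 20.53 = 68.47 dB.
vacuum pump: 76 − 20·log₁₀(19.2/1.6) = 76 − 21.58 = 54.42 dB.
grinder: 90 − 20·log₁₀(14.9/1.6) = 90 − 19.38 = 70.62 dB.
Σ 10^(L/10) = 1.884e+07 → L_total = 10·log₁₀(1.884e+07) = 72.75 dB.

73 dB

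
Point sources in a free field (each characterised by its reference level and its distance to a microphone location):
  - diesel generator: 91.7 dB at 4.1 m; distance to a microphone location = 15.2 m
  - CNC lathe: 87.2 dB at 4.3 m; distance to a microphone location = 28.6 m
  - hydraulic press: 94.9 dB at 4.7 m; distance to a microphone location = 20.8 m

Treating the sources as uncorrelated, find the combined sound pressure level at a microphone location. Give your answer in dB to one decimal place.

Apply inverse-square spreading to bring every level to the receiver, then sum 10^(L/10).
diesel generator: 91.7 − 20·log₁₀(15.2/4.1) = 91.7 − 11.38 = 80.32 dB.
CNC lathe: 87.2 − 20·log₁₀(28.6/4.3) = 87.2 − 16.46 = 70.74 dB.
hydraulic press: 94.9 − 20·log₁₀(20.8/4.7) = 94.9 − 12.92 = 81.98 dB.
Σ 10^(L/10) = 2.773e+08 → L_total = 10·log₁₀(2.773e+08) = 84.43 dB.

84.4 dB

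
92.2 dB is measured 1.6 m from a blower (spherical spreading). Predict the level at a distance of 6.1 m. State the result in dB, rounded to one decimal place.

Spherical spreading from a point source gives a 20·log₁₀(r₂/r₁) drop.
L₂ = 92.2 − 20·log₁₀(6.1/1.6) = 92.2 − 11.624 = 80.58 dB.

80.6 dB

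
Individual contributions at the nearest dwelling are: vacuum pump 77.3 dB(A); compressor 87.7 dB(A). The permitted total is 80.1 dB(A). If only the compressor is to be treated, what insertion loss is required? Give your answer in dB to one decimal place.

10.8 dB

Everything except the compressor sums to 10^(77.3/10) = 5.370e+07 in linear terms, 77.30 dB(A).
The limit corresponds to 10^(80.1/10) = 1.023e+08; subtracting the fixed part leaves 4.863e+07 for the compressor, i.e. 76.87 dB(A).
Required insertion loss = 87.7 − 76.87 = 10.83 dB.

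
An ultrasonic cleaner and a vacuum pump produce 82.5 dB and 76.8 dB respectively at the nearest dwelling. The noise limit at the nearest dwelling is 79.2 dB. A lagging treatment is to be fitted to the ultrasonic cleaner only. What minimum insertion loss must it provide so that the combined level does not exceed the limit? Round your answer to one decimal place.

Fixed contribution from the other source: Σ 10^(L/10) = 10^(76.8/10) = 4.786e+07 (76.80 dB).
The limit corresponds to 10^(79.2/10) = 8.318e+07; subtracting the fixed part leaves 3.531e+07 for the ultrasonic cleaner, i.e. 75.48 dB.
Required insertion loss = 82.5 − 75.48 = 7.02 dB.

7.0 dB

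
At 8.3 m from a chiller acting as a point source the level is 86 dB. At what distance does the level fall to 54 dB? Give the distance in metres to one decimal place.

330.4 m

The 32.0 dB drop corresponds to a distance ratio of 10^(32.0/20) for a point source.
r₂ = 8.3·10^((86−54)/20) = 8.3·10^(32.0/20) = 330.43 m.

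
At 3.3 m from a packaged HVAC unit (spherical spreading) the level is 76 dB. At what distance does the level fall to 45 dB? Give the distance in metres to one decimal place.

Point-source spreading drops the level by 20·log₁₀(r₂/r₁); inverting, r₂/r₁ = 10^(ΔL/20).
r₂ = 3.3·10^((76−45)/20) = 3.3·10^(31.0/20) = 117.09 m.

117.1 m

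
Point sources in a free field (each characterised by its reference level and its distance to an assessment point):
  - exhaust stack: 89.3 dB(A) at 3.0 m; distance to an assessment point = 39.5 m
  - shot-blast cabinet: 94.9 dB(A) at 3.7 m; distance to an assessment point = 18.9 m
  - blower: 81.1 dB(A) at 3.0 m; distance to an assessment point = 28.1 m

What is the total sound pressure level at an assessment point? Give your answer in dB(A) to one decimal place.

Apply inverse-square spreading to bring every level to the receiver, then sum 10^(L/10).
exhaust stack: 89.3 − 20·log₁₀(39.5/3.0) = 89.3 − 22.39 = 66.91 dB(A).
shot-blast cabinet: 94.9 − 20·log₁₀(18.9/3.7) = 94.9 − 14.17 = 80.73 dB(A).
blower: 81.1 − 20·log₁₀(28.1/3.0) = 81.1 − 19.43 = 61.67 dB(A).
Σ 10^(L/10) = 1.248e+08 → L_total = 10·log₁₀(1.248e+08) = 80.96 dB(A).

81.0 dB(A)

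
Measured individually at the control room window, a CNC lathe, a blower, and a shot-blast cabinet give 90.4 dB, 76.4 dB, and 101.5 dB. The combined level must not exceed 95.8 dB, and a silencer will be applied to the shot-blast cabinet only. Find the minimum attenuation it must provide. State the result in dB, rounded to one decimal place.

7.2 dB

Everything except the shot-blast cabinet sums to 10^(90.4/10) + 10^(76.4/10) = 1.140e+09 in linear terms, 90.57 dB.
To meet 95.8 dB overall, the treated shot-blast cabinet may contribute at most 10^(95.8/10) − 1.140e+09 = 2.662e+09, i.e. 94.25 dB.
Required insertion loss = 101.5 − 94.25 = 7.25 dB.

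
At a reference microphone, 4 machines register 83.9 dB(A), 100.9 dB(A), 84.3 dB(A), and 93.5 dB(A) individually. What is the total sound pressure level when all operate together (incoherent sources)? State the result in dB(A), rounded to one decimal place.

101.8 dB(A)

For uncorrelated sources the intensities add, so convert each level to linear form, sum, and take 10·log₁₀ of the total.
Σ 10^(L/10) = 10^(83.9/10) + 10^(100.9/10) + 10^(84.3/10) + 10^(93.5/10) = 1.506e+10.
L_total = 10·log₁₀(1.506e+10) = 101.78 dB(A).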